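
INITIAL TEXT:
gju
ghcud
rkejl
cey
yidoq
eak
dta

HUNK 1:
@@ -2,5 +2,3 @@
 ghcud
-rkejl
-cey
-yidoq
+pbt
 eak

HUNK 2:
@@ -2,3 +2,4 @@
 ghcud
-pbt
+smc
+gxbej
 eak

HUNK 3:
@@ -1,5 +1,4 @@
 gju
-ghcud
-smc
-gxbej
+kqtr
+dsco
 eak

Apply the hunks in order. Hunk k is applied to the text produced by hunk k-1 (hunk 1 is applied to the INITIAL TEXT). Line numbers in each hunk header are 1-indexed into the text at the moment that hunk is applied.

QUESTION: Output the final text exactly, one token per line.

Answer: gju
kqtr
dsco
eak
dta

Derivation:
Hunk 1: at line 2 remove [rkejl,cey,yidoq] add [pbt] -> 5 lines: gju ghcud pbt eak dta
Hunk 2: at line 2 remove [pbt] add [smc,gxbej] -> 6 lines: gju ghcud smc gxbej eak dta
Hunk 3: at line 1 remove [ghcud,smc,gxbej] add [kqtr,dsco] -> 5 lines: gju kqtr dsco eak dta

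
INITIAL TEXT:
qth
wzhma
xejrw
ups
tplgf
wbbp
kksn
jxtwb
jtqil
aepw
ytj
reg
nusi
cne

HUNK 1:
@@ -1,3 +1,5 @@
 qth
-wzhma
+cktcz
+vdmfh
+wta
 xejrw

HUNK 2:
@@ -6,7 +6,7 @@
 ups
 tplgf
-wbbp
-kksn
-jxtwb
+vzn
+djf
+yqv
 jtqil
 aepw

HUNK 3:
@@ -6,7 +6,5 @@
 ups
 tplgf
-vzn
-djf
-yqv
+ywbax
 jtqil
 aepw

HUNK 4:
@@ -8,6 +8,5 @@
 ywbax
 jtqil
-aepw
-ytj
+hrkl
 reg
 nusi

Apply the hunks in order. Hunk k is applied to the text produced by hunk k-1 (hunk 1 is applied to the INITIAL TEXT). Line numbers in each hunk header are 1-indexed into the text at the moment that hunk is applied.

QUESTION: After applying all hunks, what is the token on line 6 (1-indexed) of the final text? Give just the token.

Hunk 1: at line 1 remove [wzhma] add [cktcz,vdmfh,wta] -> 16 lines: qth cktcz vdmfh wta xejrw ups tplgf wbbp kksn jxtwb jtqil aepw ytj reg nusi cne
Hunk 2: at line 6 remove [wbbp,kksn,jxtwb] add [vzn,djf,yqv] -> 16 lines: qth cktcz vdmfh wta xejrw ups tplgf vzn djf yqv jtqil aepw ytj reg nusi cne
Hunk 3: at line 6 remove [vzn,djf,yqv] add [ywbax] -> 14 lines: qth cktcz vdmfh wta xejrw ups tplgf ywbax jtqil aepw ytj reg nusi cne
Hunk 4: at line 8 remove [aepw,ytj] add [hrkl] -> 13 lines: qth cktcz vdmfh wta xejrw ups tplgf ywbax jtqil hrkl reg nusi cne
Final line 6: ups

Answer: ups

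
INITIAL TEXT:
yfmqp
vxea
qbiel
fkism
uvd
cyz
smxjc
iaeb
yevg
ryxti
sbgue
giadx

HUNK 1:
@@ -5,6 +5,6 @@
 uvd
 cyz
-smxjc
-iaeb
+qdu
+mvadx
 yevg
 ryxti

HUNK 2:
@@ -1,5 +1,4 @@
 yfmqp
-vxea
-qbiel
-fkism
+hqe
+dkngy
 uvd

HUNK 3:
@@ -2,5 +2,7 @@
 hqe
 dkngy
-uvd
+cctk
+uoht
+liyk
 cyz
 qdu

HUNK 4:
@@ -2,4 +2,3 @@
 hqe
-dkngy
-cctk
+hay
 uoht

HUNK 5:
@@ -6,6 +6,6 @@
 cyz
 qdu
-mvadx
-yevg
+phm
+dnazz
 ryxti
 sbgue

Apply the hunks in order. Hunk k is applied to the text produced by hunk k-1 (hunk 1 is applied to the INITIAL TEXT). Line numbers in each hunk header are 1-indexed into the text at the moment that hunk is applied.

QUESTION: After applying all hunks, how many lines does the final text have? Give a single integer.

Answer: 12

Derivation:
Hunk 1: at line 5 remove [smxjc,iaeb] add [qdu,mvadx] -> 12 lines: yfmqp vxea qbiel fkism uvd cyz qdu mvadx yevg ryxti sbgue giadx
Hunk 2: at line 1 remove [vxea,qbiel,fkism] add [hqe,dkngy] -> 11 lines: yfmqp hqe dkngy uvd cyz qdu mvadx yevg ryxti sbgue giadx
Hunk 3: at line 2 remove [uvd] add [cctk,uoht,liyk] -> 13 lines: yfmqp hqe dkngy cctk uoht liyk cyz qdu mvadx yevg ryxti sbgue giadx
Hunk 4: at line 2 remove [dkngy,cctk] add [hay] -> 12 lines: yfmqp hqe hay uoht liyk cyz qdu mvadx yevg ryxti sbgue giadx
Hunk 5: at line 6 remove [mvadx,yevg] add [phm,dnazz] -> 12 lines: yfmqp hqe hay uoht liyk cyz qdu phm dnazz ryxti sbgue giadx
Final line count: 12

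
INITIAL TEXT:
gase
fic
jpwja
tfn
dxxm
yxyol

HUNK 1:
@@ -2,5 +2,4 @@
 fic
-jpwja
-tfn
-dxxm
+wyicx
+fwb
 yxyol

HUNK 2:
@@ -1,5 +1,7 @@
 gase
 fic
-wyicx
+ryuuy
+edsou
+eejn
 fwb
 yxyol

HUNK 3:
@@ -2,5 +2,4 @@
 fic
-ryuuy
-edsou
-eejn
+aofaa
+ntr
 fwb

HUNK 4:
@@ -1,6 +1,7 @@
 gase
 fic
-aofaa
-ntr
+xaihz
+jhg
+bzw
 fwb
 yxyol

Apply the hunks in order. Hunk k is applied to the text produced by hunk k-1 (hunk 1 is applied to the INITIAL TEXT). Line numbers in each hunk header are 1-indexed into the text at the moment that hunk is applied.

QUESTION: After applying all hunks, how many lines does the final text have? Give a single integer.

Hunk 1: at line 2 remove [jpwja,tfn,dxxm] add [wyicx,fwb] -> 5 lines: gase fic wyicx fwb yxyol
Hunk 2: at line 1 remove [wyicx] add [ryuuy,edsou,eejn] -> 7 lines: gase fic ryuuy edsou eejn fwb yxyol
Hunk 3: at line 2 remove [ryuuy,edsou,eejn] add [aofaa,ntr] -> 6 lines: gase fic aofaa ntr fwb yxyol
Hunk 4: at line 1 remove [aofaa,ntr] add [xaihz,jhg,bzw] -> 7 lines: gase fic xaihz jhg bzw fwb yxyol
Final line count: 7

Answer: 7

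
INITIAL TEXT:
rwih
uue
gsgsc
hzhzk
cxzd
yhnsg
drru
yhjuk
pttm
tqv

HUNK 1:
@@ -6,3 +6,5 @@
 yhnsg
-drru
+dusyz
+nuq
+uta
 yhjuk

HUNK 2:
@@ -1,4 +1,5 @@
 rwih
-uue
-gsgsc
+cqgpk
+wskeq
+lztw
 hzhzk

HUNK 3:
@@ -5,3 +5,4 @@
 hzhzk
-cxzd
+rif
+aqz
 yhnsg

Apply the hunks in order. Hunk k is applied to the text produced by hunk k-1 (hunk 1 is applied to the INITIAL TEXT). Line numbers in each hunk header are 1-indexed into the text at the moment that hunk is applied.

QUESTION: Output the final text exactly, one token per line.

Hunk 1: at line 6 remove [drru] add [dusyz,nuq,uta] -> 12 lines: rwih uue gsgsc hzhzk cxzd yhnsg dusyz nuq uta yhjuk pttm tqv
Hunk 2: at line 1 remove [uue,gsgsc] add [cqgpk,wskeq,lztw] -> 13 lines: rwih cqgpk wskeq lztw hzhzk cxzd yhnsg dusyz nuq uta yhjuk pttm tqv
Hunk 3: at line 5 remove [cxzd] add [rif,aqz] -> 14 lines: rwih cqgpk wskeq lztw hzhzk rif aqz yhnsg dusyz nuq uta yhjuk pttm tqv

Answer: rwih
cqgpk
wskeq
lztw
hzhzk
rif
aqz
yhnsg
dusyz
nuq
uta
yhjuk
pttm
tqv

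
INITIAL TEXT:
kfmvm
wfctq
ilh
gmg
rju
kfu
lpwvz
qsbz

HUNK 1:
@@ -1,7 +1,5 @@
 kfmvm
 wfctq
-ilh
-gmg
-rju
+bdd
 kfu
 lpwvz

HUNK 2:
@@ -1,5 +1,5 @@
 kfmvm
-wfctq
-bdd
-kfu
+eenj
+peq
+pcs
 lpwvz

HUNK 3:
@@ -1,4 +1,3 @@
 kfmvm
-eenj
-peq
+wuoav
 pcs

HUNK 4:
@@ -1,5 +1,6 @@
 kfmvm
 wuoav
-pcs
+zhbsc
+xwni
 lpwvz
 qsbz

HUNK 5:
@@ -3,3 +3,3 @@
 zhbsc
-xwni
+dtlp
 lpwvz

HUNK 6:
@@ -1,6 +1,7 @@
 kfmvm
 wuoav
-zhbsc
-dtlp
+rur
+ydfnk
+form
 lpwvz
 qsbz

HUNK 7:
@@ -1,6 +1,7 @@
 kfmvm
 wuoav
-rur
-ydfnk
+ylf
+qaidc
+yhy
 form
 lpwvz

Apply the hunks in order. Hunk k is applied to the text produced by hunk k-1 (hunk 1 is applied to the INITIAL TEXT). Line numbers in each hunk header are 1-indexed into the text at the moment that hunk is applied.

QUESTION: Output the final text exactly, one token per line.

Hunk 1: at line 1 remove [ilh,gmg,rju] add [bdd] -> 6 lines: kfmvm wfctq bdd kfu lpwvz qsbz
Hunk 2: at line 1 remove [wfctq,bdd,kfu] add [eenj,peq,pcs] -> 6 lines: kfmvm eenj peq pcs lpwvz qsbz
Hunk 3: at line 1 remove [eenj,peq] add [wuoav] -> 5 lines: kfmvm wuoav pcs lpwvz qsbz
Hunk 4: at line 1 remove [pcs] add [zhbsc,xwni] -> 6 lines: kfmvm wuoav zhbsc xwni lpwvz qsbz
Hunk 5: at line 3 remove [xwni] add [dtlp] -> 6 lines: kfmvm wuoav zhbsc dtlp lpwvz qsbz
Hunk 6: at line 1 remove [zhbsc,dtlp] add [rur,ydfnk,form] -> 7 lines: kfmvm wuoav rur ydfnk form lpwvz qsbz
Hunk 7: at line 1 remove [rur,ydfnk] add [ylf,qaidc,yhy] -> 8 lines: kfmvm wuoav ylf qaidc yhy form lpwvz qsbz

Answer: kfmvm
wuoav
ylf
qaidc
yhy
form
lpwvz
qsbz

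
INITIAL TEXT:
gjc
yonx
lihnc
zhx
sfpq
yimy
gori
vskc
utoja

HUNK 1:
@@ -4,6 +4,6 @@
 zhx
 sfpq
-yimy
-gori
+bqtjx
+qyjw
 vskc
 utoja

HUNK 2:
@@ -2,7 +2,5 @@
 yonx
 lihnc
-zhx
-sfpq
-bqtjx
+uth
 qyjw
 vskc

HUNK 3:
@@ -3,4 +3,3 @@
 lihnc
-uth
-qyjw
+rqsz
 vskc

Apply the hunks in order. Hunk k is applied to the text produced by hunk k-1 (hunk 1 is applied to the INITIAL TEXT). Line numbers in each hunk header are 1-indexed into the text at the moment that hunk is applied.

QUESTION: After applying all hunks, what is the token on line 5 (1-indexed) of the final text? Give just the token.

Answer: vskc

Derivation:
Hunk 1: at line 4 remove [yimy,gori] add [bqtjx,qyjw] -> 9 lines: gjc yonx lihnc zhx sfpq bqtjx qyjw vskc utoja
Hunk 2: at line 2 remove [zhx,sfpq,bqtjx] add [uth] -> 7 lines: gjc yonx lihnc uth qyjw vskc utoja
Hunk 3: at line 3 remove [uth,qyjw] add [rqsz] -> 6 lines: gjc yonx lihnc rqsz vskc utoja
Final line 5: vskc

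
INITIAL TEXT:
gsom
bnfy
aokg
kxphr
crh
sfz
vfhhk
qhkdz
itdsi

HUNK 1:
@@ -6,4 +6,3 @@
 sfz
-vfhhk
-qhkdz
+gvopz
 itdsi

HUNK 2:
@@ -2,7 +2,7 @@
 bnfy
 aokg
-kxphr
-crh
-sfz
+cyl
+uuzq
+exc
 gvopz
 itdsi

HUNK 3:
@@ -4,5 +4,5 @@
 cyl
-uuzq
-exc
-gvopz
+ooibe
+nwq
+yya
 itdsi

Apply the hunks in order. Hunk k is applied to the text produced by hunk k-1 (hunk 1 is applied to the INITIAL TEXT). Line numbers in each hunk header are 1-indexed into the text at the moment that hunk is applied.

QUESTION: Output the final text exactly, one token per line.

Hunk 1: at line 6 remove [vfhhk,qhkdz] add [gvopz] -> 8 lines: gsom bnfy aokg kxphr crh sfz gvopz itdsi
Hunk 2: at line 2 remove [kxphr,crh,sfz] add [cyl,uuzq,exc] -> 8 lines: gsom bnfy aokg cyl uuzq exc gvopz itdsi
Hunk 3: at line 4 remove [uuzq,exc,gvopz] add [ooibe,nwq,yya] -> 8 lines: gsom bnfy aokg cyl ooibe nwq yya itdsi

Answer: gsom
bnfy
aokg
cyl
ooibe
nwq
yya
itdsi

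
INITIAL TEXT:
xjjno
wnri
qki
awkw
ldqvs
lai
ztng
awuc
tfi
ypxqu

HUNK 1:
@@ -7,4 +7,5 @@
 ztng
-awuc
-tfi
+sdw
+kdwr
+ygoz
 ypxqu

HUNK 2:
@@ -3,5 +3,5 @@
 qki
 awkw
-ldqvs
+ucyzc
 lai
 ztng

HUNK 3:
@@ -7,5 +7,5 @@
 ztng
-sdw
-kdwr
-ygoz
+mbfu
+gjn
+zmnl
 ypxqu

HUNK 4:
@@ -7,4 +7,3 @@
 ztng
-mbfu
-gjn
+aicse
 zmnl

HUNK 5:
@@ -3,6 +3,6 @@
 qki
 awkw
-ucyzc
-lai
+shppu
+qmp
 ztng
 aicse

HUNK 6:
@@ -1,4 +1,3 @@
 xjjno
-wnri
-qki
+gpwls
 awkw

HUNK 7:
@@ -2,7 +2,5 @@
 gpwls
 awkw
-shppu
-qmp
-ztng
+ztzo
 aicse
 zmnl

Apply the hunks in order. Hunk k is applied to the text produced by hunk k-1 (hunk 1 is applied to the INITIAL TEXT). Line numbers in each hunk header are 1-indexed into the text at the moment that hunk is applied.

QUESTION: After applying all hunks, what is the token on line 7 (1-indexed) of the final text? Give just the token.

Hunk 1: at line 7 remove [awuc,tfi] add [sdw,kdwr,ygoz] -> 11 lines: xjjno wnri qki awkw ldqvs lai ztng sdw kdwr ygoz ypxqu
Hunk 2: at line 3 remove [ldqvs] add [ucyzc] -> 11 lines: xjjno wnri qki awkw ucyzc lai ztng sdw kdwr ygoz ypxqu
Hunk 3: at line 7 remove [sdw,kdwr,ygoz] add [mbfu,gjn,zmnl] -> 11 lines: xjjno wnri qki awkw ucyzc lai ztng mbfu gjn zmnl ypxqu
Hunk 4: at line 7 remove [mbfu,gjn] add [aicse] -> 10 lines: xjjno wnri qki awkw ucyzc lai ztng aicse zmnl ypxqu
Hunk 5: at line 3 remove [ucyzc,lai] add [shppu,qmp] -> 10 lines: xjjno wnri qki awkw shppu qmp ztng aicse zmnl ypxqu
Hunk 6: at line 1 remove [wnri,qki] add [gpwls] -> 9 lines: xjjno gpwls awkw shppu qmp ztng aicse zmnl ypxqu
Hunk 7: at line 2 remove [shppu,qmp,ztng] add [ztzo] -> 7 lines: xjjno gpwls awkw ztzo aicse zmnl ypxqu
Final line 7: ypxqu

Answer: ypxqu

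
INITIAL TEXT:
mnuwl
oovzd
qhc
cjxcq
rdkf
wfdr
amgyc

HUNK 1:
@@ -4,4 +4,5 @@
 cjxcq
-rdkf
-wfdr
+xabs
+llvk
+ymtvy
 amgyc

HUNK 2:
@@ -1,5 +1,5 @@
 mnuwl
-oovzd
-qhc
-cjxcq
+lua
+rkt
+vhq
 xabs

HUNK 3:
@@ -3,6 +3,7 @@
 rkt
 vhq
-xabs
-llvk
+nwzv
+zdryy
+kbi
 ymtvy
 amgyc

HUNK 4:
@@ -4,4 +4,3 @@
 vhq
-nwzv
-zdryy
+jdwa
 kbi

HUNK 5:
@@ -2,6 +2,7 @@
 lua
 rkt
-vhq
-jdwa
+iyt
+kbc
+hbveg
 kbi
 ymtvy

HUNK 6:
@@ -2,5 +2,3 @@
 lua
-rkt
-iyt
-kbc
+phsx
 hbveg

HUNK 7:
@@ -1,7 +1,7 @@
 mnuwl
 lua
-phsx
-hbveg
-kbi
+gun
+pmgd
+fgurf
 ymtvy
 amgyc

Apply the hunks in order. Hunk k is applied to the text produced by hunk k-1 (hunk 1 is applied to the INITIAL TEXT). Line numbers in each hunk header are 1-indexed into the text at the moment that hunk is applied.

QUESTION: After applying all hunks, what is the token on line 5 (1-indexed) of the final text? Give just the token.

Answer: fgurf

Derivation:
Hunk 1: at line 4 remove [rdkf,wfdr] add [xabs,llvk,ymtvy] -> 8 lines: mnuwl oovzd qhc cjxcq xabs llvk ymtvy amgyc
Hunk 2: at line 1 remove [oovzd,qhc,cjxcq] add [lua,rkt,vhq] -> 8 lines: mnuwl lua rkt vhq xabs llvk ymtvy amgyc
Hunk 3: at line 3 remove [xabs,llvk] add [nwzv,zdryy,kbi] -> 9 lines: mnuwl lua rkt vhq nwzv zdryy kbi ymtvy amgyc
Hunk 4: at line 4 remove [nwzv,zdryy] add [jdwa] -> 8 lines: mnuwl lua rkt vhq jdwa kbi ymtvy amgyc
Hunk 5: at line 2 remove [vhq,jdwa] add [iyt,kbc,hbveg] -> 9 lines: mnuwl lua rkt iyt kbc hbveg kbi ymtvy amgyc
Hunk 6: at line 2 remove [rkt,iyt,kbc] add [phsx] -> 7 lines: mnuwl lua phsx hbveg kbi ymtvy amgyc
Hunk 7: at line 1 remove [phsx,hbveg,kbi] add [gun,pmgd,fgurf] -> 7 lines: mnuwl lua gun pmgd fgurf ymtvy amgyc
Final line 5: fgurf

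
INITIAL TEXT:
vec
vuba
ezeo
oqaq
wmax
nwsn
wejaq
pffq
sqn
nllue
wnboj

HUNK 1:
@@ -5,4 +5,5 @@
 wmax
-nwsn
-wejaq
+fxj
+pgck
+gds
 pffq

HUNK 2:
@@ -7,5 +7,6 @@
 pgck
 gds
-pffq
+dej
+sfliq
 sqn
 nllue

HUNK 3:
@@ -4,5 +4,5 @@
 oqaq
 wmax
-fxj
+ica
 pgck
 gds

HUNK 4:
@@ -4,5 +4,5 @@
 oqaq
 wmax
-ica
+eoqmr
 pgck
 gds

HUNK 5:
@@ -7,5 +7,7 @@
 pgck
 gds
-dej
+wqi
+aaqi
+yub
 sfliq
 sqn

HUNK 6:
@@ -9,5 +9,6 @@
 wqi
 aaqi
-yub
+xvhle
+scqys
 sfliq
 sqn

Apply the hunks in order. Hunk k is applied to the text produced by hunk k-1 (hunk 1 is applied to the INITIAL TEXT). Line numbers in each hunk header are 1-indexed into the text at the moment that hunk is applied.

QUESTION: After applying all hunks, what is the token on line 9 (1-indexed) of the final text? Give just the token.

Hunk 1: at line 5 remove [nwsn,wejaq] add [fxj,pgck,gds] -> 12 lines: vec vuba ezeo oqaq wmax fxj pgck gds pffq sqn nllue wnboj
Hunk 2: at line 7 remove [pffq] add [dej,sfliq] -> 13 lines: vec vuba ezeo oqaq wmax fxj pgck gds dej sfliq sqn nllue wnboj
Hunk 3: at line 4 remove [fxj] add [ica] -> 13 lines: vec vuba ezeo oqaq wmax ica pgck gds dej sfliq sqn nllue wnboj
Hunk 4: at line 4 remove [ica] add [eoqmr] -> 13 lines: vec vuba ezeo oqaq wmax eoqmr pgck gds dej sfliq sqn nllue wnboj
Hunk 5: at line 7 remove [dej] add [wqi,aaqi,yub] -> 15 lines: vec vuba ezeo oqaq wmax eoqmr pgck gds wqi aaqi yub sfliq sqn nllue wnboj
Hunk 6: at line 9 remove [yub] add [xvhle,scqys] -> 16 lines: vec vuba ezeo oqaq wmax eoqmr pgck gds wqi aaqi xvhle scqys sfliq sqn nllue wnboj
Final line 9: wqi

Answer: wqi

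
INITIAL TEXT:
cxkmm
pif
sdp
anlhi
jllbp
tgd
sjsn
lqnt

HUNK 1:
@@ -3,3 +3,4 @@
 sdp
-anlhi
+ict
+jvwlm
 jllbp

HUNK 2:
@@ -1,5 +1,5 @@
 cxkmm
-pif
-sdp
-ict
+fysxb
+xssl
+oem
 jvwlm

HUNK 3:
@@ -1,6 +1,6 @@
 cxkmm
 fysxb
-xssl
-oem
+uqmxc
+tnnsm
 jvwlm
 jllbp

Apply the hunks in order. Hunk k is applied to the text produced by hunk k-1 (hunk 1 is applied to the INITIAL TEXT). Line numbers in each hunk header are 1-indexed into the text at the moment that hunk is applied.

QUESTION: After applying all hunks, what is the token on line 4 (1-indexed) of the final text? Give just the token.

Answer: tnnsm

Derivation:
Hunk 1: at line 3 remove [anlhi] add [ict,jvwlm] -> 9 lines: cxkmm pif sdp ict jvwlm jllbp tgd sjsn lqnt
Hunk 2: at line 1 remove [pif,sdp,ict] add [fysxb,xssl,oem] -> 9 lines: cxkmm fysxb xssl oem jvwlm jllbp tgd sjsn lqnt
Hunk 3: at line 1 remove [xssl,oem] add [uqmxc,tnnsm] -> 9 lines: cxkmm fysxb uqmxc tnnsm jvwlm jllbp tgd sjsn lqnt
Final line 4: tnnsm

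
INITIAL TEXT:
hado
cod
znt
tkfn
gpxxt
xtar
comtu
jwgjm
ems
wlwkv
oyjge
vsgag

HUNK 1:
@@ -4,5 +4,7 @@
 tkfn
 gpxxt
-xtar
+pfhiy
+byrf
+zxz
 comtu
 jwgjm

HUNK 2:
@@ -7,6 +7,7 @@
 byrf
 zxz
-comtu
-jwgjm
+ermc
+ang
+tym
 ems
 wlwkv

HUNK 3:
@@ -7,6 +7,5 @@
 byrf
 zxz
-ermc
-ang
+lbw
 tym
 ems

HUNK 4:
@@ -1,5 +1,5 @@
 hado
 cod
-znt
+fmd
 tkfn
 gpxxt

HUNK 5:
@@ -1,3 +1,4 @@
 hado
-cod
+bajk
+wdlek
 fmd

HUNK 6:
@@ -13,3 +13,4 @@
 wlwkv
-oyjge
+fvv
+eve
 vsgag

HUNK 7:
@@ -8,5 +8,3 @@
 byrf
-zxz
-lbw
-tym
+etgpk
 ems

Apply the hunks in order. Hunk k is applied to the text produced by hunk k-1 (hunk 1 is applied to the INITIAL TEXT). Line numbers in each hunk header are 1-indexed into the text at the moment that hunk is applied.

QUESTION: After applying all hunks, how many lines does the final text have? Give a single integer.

Answer: 14

Derivation:
Hunk 1: at line 4 remove [xtar] add [pfhiy,byrf,zxz] -> 14 lines: hado cod znt tkfn gpxxt pfhiy byrf zxz comtu jwgjm ems wlwkv oyjge vsgag
Hunk 2: at line 7 remove [comtu,jwgjm] add [ermc,ang,tym] -> 15 lines: hado cod znt tkfn gpxxt pfhiy byrf zxz ermc ang tym ems wlwkv oyjge vsgag
Hunk 3: at line 7 remove [ermc,ang] add [lbw] -> 14 lines: hado cod znt tkfn gpxxt pfhiy byrf zxz lbw tym ems wlwkv oyjge vsgag
Hunk 4: at line 1 remove [znt] add [fmd] -> 14 lines: hado cod fmd tkfn gpxxt pfhiy byrf zxz lbw tym ems wlwkv oyjge vsgag
Hunk 5: at line 1 remove [cod] add [bajk,wdlek] -> 15 lines: hado bajk wdlek fmd tkfn gpxxt pfhiy byrf zxz lbw tym ems wlwkv oyjge vsgag
Hunk 6: at line 13 remove [oyjge] add [fvv,eve] -> 16 lines: hado bajk wdlek fmd tkfn gpxxt pfhiy byrf zxz lbw tym ems wlwkv fvv eve vsgag
Hunk 7: at line 8 remove [zxz,lbw,tym] add [etgpk] -> 14 lines: hado bajk wdlek fmd tkfn gpxxt pfhiy byrf etgpk ems wlwkv fvv eve vsgag
Final line count: 14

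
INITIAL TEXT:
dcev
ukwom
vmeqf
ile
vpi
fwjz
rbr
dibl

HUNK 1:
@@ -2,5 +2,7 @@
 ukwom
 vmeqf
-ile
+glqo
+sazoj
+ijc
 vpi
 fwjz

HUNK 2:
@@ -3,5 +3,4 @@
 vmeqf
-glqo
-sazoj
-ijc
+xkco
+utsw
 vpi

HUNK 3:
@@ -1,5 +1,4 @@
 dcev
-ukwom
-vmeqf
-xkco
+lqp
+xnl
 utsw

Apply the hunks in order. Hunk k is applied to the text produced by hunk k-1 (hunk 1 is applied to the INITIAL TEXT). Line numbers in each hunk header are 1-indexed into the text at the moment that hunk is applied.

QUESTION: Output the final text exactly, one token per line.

Answer: dcev
lqp
xnl
utsw
vpi
fwjz
rbr
dibl

Derivation:
Hunk 1: at line 2 remove [ile] add [glqo,sazoj,ijc] -> 10 lines: dcev ukwom vmeqf glqo sazoj ijc vpi fwjz rbr dibl
Hunk 2: at line 3 remove [glqo,sazoj,ijc] add [xkco,utsw] -> 9 lines: dcev ukwom vmeqf xkco utsw vpi fwjz rbr dibl
Hunk 3: at line 1 remove [ukwom,vmeqf,xkco] add [lqp,xnl] -> 8 lines: dcev lqp xnl utsw vpi fwjz rbr dibl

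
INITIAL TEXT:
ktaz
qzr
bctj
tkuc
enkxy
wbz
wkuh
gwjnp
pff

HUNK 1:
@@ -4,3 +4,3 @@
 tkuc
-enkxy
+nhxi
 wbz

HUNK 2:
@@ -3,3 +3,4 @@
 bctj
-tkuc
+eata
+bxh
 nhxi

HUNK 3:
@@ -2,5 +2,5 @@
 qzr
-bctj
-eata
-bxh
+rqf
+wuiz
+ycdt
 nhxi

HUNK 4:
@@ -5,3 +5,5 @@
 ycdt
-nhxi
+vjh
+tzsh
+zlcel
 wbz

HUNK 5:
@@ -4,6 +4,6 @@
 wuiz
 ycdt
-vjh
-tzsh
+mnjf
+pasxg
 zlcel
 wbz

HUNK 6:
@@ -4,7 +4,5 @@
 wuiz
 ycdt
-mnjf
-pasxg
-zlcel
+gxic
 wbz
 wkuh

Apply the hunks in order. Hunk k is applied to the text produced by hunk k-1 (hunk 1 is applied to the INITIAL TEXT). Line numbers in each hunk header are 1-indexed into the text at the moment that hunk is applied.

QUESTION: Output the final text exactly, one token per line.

Answer: ktaz
qzr
rqf
wuiz
ycdt
gxic
wbz
wkuh
gwjnp
pff

Derivation:
Hunk 1: at line 4 remove [enkxy] add [nhxi] -> 9 lines: ktaz qzr bctj tkuc nhxi wbz wkuh gwjnp pff
Hunk 2: at line 3 remove [tkuc] add [eata,bxh] -> 10 lines: ktaz qzr bctj eata bxh nhxi wbz wkuh gwjnp pff
Hunk 3: at line 2 remove [bctj,eata,bxh] add [rqf,wuiz,ycdt] -> 10 lines: ktaz qzr rqf wuiz ycdt nhxi wbz wkuh gwjnp pff
Hunk 4: at line 5 remove [nhxi] add [vjh,tzsh,zlcel] -> 12 lines: ktaz qzr rqf wuiz ycdt vjh tzsh zlcel wbz wkuh gwjnp pff
Hunk 5: at line 4 remove [vjh,tzsh] add [mnjf,pasxg] -> 12 lines: ktaz qzr rqf wuiz ycdt mnjf pasxg zlcel wbz wkuh gwjnp pff
Hunk 6: at line 4 remove [mnjf,pasxg,zlcel] add [gxic] -> 10 lines: ktaz qzr rqf wuiz ycdt gxic wbz wkuh gwjnp pff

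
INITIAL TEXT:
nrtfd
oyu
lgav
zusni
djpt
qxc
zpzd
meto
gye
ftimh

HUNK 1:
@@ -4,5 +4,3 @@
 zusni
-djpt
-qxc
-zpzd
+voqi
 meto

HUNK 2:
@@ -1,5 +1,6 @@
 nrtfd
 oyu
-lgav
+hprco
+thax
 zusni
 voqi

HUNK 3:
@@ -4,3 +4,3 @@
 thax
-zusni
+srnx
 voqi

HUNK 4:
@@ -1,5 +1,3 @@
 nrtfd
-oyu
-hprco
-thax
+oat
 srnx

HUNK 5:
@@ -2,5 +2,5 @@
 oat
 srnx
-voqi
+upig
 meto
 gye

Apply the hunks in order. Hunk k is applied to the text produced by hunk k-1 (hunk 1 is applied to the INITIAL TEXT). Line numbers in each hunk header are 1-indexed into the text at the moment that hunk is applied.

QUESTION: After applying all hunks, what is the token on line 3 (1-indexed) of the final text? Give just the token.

Hunk 1: at line 4 remove [djpt,qxc,zpzd] add [voqi] -> 8 lines: nrtfd oyu lgav zusni voqi meto gye ftimh
Hunk 2: at line 1 remove [lgav] add [hprco,thax] -> 9 lines: nrtfd oyu hprco thax zusni voqi meto gye ftimh
Hunk 3: at line 4 remove [zusni] add [srnx] -> 9 lines: nrtfd oyu hprco thax srnx voqi meto gye ftimh
Hunk 4: at line 1 remove [oyu,hprco,thax] add [oat] -> 7 lines: nrtfd oat srnx voqi meto gye ftimh
Hunk 5: at line 2 remove [voqi] add [upig] -> 7 lines: nrtfd oat srnx upig meto gye ftimh
Final line 3: srnx

Answer: srnx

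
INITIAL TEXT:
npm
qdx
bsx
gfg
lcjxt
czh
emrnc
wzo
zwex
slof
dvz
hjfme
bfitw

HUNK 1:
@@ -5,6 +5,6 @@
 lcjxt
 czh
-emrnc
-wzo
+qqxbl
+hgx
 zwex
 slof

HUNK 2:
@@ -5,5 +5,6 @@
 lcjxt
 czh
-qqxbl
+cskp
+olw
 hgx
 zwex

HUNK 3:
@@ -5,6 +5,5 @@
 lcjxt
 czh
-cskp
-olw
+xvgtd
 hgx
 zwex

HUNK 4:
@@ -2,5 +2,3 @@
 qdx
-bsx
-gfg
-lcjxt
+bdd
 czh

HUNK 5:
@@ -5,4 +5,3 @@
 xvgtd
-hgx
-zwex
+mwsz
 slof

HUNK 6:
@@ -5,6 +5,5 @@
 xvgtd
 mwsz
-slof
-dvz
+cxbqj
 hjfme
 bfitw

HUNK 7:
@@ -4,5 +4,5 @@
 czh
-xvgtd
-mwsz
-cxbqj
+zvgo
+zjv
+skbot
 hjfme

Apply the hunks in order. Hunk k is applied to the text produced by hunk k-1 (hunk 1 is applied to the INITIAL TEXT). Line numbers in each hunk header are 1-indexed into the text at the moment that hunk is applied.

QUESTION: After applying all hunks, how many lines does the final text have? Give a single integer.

Hunk 1: at line 5 remove [emrnc,wzo] add [qqxbl,hgx] -> 13 lines: npm qdx bsx gfg lcjxt czh qqxbl hgx zwex slof dvz hjfme bfitw
Hunk 2: at line 5 remove [qqxbl] add [cskp,olw] -> 14 lines: npm qdx bsx gfg lcjxt czh cskp olw hgx zwex slof dvz hjfme bfitw
Hunk 3: at line 5 remove [cskp,olw] add [xvgtd] -> 13 lines: npm qdx bsx gfg lcjxt czh xvgtd hgx zwex slof dvz hjfme bfitw
Hunk 4: at line 2 remove [bsx,gfg,lcjxt] add [bdd] -> 11 lines: npm qdx bdd czh xvgtd hgx zwex slof dvz hjfme bfitw
Hunk 5: at line 5 remove [hgx,zwex] add [mwsz] -> 10 lines: npm qdx bdd czh xvgtd mwsz slof dvz hjfme bfitw
Hunk 6: at line 5 remove [slof,dvz] add [cxbqj] -> 9 lines: npm qdx bdd czh xvgtd mwsz cxbqj hjfme bfitw
Hunk 7: at line 4 remove [xvgtd,mwsz,cxbqj] add [zvgo,zjv,skbot] -> 9 lines: npm qdx bdd czh zvgo zjv skbot hjfme bfitw
Final line count: 9

Answer: 9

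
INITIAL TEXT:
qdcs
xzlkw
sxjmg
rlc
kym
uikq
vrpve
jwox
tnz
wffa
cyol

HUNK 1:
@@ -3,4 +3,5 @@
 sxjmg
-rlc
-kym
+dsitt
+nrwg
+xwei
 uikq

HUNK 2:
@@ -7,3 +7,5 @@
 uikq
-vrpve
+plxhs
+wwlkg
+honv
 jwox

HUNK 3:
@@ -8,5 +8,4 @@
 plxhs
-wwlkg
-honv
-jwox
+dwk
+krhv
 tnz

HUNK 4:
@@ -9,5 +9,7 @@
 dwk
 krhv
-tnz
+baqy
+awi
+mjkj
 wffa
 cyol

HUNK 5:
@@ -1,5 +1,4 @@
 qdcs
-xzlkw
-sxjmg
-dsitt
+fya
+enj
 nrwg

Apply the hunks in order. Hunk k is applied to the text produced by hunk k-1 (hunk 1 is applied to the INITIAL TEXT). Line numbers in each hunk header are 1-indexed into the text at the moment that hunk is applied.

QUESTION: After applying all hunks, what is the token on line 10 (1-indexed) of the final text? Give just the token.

Answer: baqy

Derivation:
Hunk 1: at line 3 remove [rlc,kym] add [dsitt,nrwg,xwei] -> 12 lines: qdcs xzlkw sxjmg dsitt nrwg xwei uikq vrpve jwox tnz wffa cyol
Hunk 2: at line 7 remove [vrpve] add [plxhs,wwlkg,honv] -> 14 lines: qdcs xzlkw sxjmg dsitt nrwg xwei uikq plxhs wwlkg honv jwox tnz wffa cyol
Hunk 3: at line 8 remove [wwlkg,honv,jwox] add [dwk,krhv] -> 13 lines: qdcs xzlkw sxjmg dsitt nrwg xwei uikq plxhs dwk krhv tnz wffa cyol
Hunk 4: at line 9 remove [tnz] add [baqy,awi,mjkj] -> 15 lines: qdcs xzlkw sxjmg dsitt nrwg xwei uikq plxhs dwk krhv baqy awi mjkj wffa cyol
Hunk 5: at line 1 remove [xzlkw,sxjmg,dsitt] add [fya,enj] -> 14 lines: qdcs fya enj nrwg xwei uikq plxhs dwk krhv baqy awi mjkj wffa cyol
Final line 10: baqy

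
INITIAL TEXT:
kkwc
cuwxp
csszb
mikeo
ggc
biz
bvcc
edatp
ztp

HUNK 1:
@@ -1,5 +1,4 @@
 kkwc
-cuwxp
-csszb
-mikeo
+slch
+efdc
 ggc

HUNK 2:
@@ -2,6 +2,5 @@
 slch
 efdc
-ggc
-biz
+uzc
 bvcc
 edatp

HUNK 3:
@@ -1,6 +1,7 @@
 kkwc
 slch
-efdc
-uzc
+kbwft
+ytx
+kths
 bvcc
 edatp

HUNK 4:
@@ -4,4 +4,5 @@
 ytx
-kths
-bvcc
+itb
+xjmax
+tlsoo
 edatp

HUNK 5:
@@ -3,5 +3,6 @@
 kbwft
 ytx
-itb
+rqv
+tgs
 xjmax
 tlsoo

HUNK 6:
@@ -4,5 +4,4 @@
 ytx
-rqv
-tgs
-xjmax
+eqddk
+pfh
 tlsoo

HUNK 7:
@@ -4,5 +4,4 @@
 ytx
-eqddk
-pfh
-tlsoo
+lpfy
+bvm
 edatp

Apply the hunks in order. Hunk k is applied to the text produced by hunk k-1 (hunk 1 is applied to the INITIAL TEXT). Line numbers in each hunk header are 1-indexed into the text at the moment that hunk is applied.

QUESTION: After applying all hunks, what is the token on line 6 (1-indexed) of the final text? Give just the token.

Answer: bvm

Derivation:
Hunk 1: at line 1 remove [cuwxp,csszb,mikeo] add [slch,efdc] -> 8 lines: kkwc slch efdc ggc biz bvcc edatp ztp
Hunk 2: at line 2 remove [ggc,biz] add [uzc] -> 7 lines: kkwc slch efdc uzc bvcc edatp ztp
Hunk 3: at line 1 remove [efdc,uzc] add [kbwft,ytx,kths] -> 8 lines: kkwc slch kbwft ytx kths bvcc edatp ztp
Hunk 4: at line 4 remove [kths,bvcc] add [itb,xjmax,tlsoo] -> 9 lines: kkwc slch kbwft ytx itb xjmax tlsoo edatp ztp
Hunk 5: at line 3 remove [itb] add [rqv,tgs] -> 10 lines: kkwc slch kbwft ytx rqv tgs xjmax tlsoo edatp ztp
Hunk 6: at line 4 remove [rqv,tgs,xjmax] add [eqddk,pfh] -> 9 lines: kkwc slch kbwft ytx eqddk pfh tlsoo edatp ztp
Hunk 7: at line 4 remove [eqddk,pfh,tlsoo] add [lpfy,bvm] -> 8 lines: kkwc slch kbwft ytx lpfy bvm edatp ztp
Final line 6: bvm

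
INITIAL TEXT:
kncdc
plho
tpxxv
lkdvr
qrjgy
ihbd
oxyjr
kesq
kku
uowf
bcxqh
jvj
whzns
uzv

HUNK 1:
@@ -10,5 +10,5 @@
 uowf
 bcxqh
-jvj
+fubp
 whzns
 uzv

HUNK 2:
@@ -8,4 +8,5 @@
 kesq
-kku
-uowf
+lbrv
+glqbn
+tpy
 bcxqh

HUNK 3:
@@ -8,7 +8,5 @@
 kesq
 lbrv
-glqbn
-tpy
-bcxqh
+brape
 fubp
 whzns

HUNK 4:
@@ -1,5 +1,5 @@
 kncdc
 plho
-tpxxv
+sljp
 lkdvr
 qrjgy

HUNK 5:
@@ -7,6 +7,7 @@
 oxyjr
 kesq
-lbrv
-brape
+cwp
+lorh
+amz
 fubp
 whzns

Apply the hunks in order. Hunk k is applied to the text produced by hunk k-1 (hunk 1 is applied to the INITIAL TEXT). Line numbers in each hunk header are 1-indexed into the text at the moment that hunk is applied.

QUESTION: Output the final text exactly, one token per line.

Answer: kncdc
plho
sljp
lkdvr
qrjgy
ihbd
oxyjr
kesq
cwp
lorh
amz
fubp
whzns
uzv

Derivation:
Hunk 1: at line 10 remove [jvj] add [fubp] -> 14 lines: kncdc plho tpxxv lkdvr qrjgy ihbd oxyjr kesq kku uowf bcxqh fubp whzns uzv
Hunk 2: at line 8 remove [kku,uowf] add [lbrv,glqbn,tpy] -> 15 lines: kncdc plho tpxxv lkdvr qrjgy ihbd oxyjr kesq lbrv glqbn tpy bcxqh fubp whzns uzv
Hunk 3: at line 8 remove [glqbn,tpy,bcxqh] add [brape] -> 13 lines: kncdc plho tpxxv lkdvr qrjgy ihbd oxyjr kesq lbrv brape fubp whzns uzv
Hunk 4: at line 1 remove [tpxxv] add [sljp] -> 13 lines: kncdc plho sljp lkdvr qrjgy ihbd oxyjr kesq lbrv brape fubp whzns uzv
Hunk 5: at line 7 remove [lbrv,brape] add [cwp,lorh,amz] -> 14 lines: kncdc plho sljp lkdvr qrjgy ihbd oxyjr kesq cwp lorh amz fubp whzns uzv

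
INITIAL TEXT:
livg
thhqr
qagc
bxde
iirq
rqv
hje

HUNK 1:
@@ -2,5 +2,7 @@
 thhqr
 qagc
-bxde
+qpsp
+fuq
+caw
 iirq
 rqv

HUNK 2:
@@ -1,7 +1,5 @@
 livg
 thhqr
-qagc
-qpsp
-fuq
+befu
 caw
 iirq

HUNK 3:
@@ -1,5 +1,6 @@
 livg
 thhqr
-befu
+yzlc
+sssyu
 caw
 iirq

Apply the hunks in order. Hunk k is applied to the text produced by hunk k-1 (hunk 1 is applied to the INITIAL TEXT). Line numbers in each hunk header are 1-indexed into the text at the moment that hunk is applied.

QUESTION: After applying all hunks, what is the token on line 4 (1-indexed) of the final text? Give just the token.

Hunk 1: at line 2 remove [bxde] add [qpsp,fuq,caw] -> 9 lines: livg thhqr qagc qpsp fuq caw iirq rqv hje
Hunk 2: at line 1 remove [qagc,qpsp,fuq] add [befu] -> 7 lines: livg thhqr befu caw iirq rqv hje
Hunk 3: at line 1 remove [befu] add [yzlc,sssyu] -> 8 lines: livg thhqr yzlc sssyu caw iirq rqv hje
Final line 4: sssyu

Answer: sssyu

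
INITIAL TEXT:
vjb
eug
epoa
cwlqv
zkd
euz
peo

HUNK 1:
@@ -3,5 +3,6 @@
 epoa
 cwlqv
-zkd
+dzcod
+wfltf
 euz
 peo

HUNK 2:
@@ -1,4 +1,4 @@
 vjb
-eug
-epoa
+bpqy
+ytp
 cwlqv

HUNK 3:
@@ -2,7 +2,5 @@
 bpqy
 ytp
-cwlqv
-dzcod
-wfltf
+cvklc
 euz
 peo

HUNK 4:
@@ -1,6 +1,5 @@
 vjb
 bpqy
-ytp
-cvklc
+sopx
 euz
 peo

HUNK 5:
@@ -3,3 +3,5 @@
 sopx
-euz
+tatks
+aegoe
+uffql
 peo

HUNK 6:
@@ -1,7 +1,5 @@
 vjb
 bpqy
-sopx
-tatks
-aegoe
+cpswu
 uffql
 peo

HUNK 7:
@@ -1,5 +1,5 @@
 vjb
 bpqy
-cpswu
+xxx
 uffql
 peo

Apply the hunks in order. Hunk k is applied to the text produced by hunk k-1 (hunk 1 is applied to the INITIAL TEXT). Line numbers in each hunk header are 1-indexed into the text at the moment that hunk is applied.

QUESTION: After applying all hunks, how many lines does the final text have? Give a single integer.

Hunk 1: at line 3 remove [zkd] add [dzcod,wfltf] -> 8 lines: vjb eug epoa cwlqv dzcod wfltf euz peo
Hunk 2: at line 1 remove [eug,epoa] add [bpqy,ytp] -> 8 lines: vjb bpqy ytp cwlqv dzcod wfltf euz peo
Hunk 3: at line 2 remove [cwlqv,dzcod,wfltf] add [cvklc] -> 6 lines: vjb bpqy ytp cvklc euz peo
Hunk 4: at line 1 remove [ytp,cvklc] add [sopx] -> 5 lines: vjb bpqy sopx euz peo
Hunk 5: at line 3 remove [euz] add [tatks,aegoe,uffql] -> 7 lines: vjb bpqy sopx tatks aegoe uffql peo
Hunk 6: at line 1 remove [sopx,tatks,aegoe] add [cpswu] -> 5 lines: vjb bpqy cpswu uffql peo
Hunk 7: at line 1 remove [cpswu] add [xxx] -> 5 lines: vjb bpqy xxx uffql peo
Final line count: 5

Answer: 5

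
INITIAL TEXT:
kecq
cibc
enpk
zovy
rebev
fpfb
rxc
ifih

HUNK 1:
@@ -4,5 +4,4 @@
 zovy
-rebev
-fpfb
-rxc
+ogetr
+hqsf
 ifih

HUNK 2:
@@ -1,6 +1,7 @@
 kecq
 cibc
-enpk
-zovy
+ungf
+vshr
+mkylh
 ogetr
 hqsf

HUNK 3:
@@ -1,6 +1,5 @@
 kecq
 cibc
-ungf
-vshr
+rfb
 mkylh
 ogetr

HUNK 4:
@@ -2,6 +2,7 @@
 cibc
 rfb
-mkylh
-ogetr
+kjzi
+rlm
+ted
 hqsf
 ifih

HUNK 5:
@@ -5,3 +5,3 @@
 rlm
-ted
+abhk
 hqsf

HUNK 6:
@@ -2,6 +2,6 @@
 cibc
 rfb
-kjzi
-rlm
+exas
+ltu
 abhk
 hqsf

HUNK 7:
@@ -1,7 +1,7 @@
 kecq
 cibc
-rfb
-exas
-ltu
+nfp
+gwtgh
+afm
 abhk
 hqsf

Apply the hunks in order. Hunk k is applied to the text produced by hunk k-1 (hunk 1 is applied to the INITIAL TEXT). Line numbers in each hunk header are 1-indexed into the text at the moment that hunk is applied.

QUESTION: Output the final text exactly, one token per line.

Hunk 1: at line 4 remove [rebev,fpfb,rxc] add [ogetr,hqsf] -> 7 lines: kecq cibc enpk zovy ogetr hqsf ifih
Hunk 2: at line 1 remove [enpk,zovy] add [ungf,vshr,mkylh] -> 8 lines: kecq cibc ungf vshr mkylh ogetr hqsf ifih
Hunk 3: at line 1 remove [ungf,vshr] add [rfb] -> 7 lines: kecq cibc rfb mkylh ogetr hqsf ifih
Hunk 4: at line 2 remove [mkylh,ogetr] add [kjzi,rlm,ted] -> 8 lines: kecq cibc rfb kjzi rlm ted hqsf ifih
Hunk 5: at line 5 remove [ted] add [abhk] -> 8 lines: kecq cibc rfb kjzi rlm abhk hqsf ifih
Hunk 6: at line 2 remove [kjzi,rlm] add [exas,ltu] -> 8 lines: kecq cibc rfb exas ltu abhk hqsf ifih
Hunk 7: at line 1 remove [rfb,exas,ltu] add [nfp,gwtgh,afm] -> 8 lines: kecq cibc nfp gwtgh afm abhk hqsf ifih

Answer: kecq
cibc
nfp
gwtgh
afm
abhk
hqsf
ifih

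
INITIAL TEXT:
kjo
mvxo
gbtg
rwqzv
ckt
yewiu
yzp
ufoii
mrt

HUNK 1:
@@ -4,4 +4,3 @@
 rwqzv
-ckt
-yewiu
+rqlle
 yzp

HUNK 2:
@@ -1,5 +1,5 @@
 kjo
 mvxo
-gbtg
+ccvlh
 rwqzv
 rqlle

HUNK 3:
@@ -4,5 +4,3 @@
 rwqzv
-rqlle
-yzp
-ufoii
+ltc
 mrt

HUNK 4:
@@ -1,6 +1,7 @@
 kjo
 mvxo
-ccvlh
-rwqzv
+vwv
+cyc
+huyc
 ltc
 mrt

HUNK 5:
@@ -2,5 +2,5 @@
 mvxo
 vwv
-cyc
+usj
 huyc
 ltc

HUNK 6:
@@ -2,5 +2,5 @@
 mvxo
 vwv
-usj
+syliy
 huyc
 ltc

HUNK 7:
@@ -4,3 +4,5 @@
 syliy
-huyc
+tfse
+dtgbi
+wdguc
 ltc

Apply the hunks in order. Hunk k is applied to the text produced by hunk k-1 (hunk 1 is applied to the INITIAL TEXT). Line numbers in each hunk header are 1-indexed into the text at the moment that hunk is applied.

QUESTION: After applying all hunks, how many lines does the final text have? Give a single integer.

Hunk 1: at line 4 remove [ckt,yewiu] add [rqlle] -> 8 lines: kjo mvxo gbtg rwqzv rqlle yzp ufoii mrt
Hunk 2: at line 1 remove [gbtg] add [ccvlh] -> 8 lines: kjo mvxo ccvlh rwqzv rqlle yzp ufoii mrt
Hunk 3: at line 4 remove [rqlle,yzp,ufoii] add [ltc] -> 6 lines: kjo mvxo ccvlh rwqzv ltc mrt
Hunk 4: at line 1 remove [ccvlh,rwqzv] add [vwv,cyc,huyc] -> 7 lines: kjo mvxo vwv cyc huyc ltc mrt
Hunk 5: at line 2 remove [cyc] add [usj] -> 7 lines: kjo mvxo vwv usj huyc ltc mrt
Hunk 6: at line 2 remove [usj] add [syliy] -> 7 lines: kjo mvxo vwv syliy huyc ltc mrt
Hunk 7: at line 4 remove [huyc] add [tfse,dtgbi,wdguc] -> 9 lines: kjo mvxo vwv syliy tfse dtgbi wdguc ltc mrt
Final line count: 9

Answer: 9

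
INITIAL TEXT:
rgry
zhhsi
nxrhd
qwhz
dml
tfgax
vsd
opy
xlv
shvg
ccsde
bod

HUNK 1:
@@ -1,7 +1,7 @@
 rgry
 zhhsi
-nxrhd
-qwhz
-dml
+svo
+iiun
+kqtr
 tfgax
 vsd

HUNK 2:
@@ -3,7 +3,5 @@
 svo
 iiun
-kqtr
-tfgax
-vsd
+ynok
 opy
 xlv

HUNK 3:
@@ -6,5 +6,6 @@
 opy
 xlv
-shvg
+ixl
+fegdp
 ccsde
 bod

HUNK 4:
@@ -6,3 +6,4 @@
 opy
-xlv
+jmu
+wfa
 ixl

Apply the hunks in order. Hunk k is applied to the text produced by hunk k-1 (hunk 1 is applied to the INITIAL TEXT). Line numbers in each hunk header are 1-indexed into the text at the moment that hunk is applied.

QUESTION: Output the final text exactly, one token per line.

Hunk 1: at line 1 remove [nxrhd,qwhz,dml] add [svo,iiun,kqtr] -> 12 lines: rgry zhhsi svo iiun kqtr tfgax vsd opy xlv shvg ccsde bod
Hunk 2: at line 3 remove [kqtr,tfgax,vsd] add [ynok] -> 10 lines: rgry zhhsi svo iiun ynok opy xlv shvg ccsde bod
Hunk 3: at line 6 remove [shvg] add [ixl,fegdp] -> 11 lines: rgry zhhsi svo iiun ynok opy xlv ixl fegdp ccsde bod
Hunk 4: at line 6 remove [xlv] add [jmu,wfa] -> 12 lines: rgry zhhsi svo iiun ynok opy jmu wfa ixl fegdp ccsde bod

Answer: rgry
zhhsi
svo
iiun
ynok
opy
jmu
wfa
ixl
fegdp
ccsde
bod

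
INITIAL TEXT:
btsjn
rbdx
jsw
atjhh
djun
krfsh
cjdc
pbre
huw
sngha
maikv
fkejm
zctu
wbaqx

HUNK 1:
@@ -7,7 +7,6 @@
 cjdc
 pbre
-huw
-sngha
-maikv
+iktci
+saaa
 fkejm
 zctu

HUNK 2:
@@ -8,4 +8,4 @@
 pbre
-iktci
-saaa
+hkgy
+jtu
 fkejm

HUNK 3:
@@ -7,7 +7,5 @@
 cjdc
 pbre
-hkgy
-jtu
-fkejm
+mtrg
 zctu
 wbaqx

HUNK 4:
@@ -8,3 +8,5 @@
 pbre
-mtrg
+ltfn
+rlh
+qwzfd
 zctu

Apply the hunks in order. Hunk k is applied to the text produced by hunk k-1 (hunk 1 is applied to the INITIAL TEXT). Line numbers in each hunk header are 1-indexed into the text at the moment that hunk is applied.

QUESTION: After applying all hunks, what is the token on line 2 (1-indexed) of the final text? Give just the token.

Hunk 1: at line 7 remove [huw,sngha,maikv] add [iktci,saaa] -> 13 lines: btsjn rbdx jsw atjhh djun krfsh cjdc pbre iktci saaa fkejm zctu wbaqx
Hunk 2: at line 8 remove [iktci,saaa] add [hkgy,jtu] -> 13 lines: btsjn rbdx jsw atjhh djun krfsh cjdc pbre hkgy jtu fkejm zctu wbaqx
Hunk 3: at line 7 remove [hkgy,jtu,fkejm] add [mtrg] -> 11 lines: btsjn rbdx jsw atjhh djun krfsh cjdc pbre mtrg zctu wbaqx
Hunk 4: at line 8 remove [mtrg] add [ltfn,rlh,qwzfd] -> 13 lines: btsjn rbdx jsw atjhh djun krfsh cjdc pbre ltfn rlh qwzfd zctu wbaqx
Final line 2: rbdx

Answer: rbdx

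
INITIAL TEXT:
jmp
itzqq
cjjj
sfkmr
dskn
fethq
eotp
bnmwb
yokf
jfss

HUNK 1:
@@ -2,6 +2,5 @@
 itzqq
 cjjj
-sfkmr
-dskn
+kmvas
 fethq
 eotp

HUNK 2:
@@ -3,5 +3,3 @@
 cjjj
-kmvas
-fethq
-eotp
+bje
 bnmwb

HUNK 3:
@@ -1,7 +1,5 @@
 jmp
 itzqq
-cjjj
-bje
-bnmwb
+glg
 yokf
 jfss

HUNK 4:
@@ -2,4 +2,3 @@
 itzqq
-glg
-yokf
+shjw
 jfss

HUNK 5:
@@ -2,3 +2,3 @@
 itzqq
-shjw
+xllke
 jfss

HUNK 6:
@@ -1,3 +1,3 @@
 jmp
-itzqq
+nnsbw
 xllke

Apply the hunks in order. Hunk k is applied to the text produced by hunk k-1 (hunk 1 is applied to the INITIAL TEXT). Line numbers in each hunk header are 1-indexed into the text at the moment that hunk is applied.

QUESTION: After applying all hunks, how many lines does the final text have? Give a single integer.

Hunk 1: at line 2 remove [sfkmr,dskn] add [kmvas] -> 9 lines: jmp itzqq cjjj kmvas fethq eotp bnmwb yokf jfss
Hunk 2: at line 3 remove [kmvas,fethq,eotp] add [bje] -> 7 lines: jmp itzqq cjjj bje bnmwb yokf jfss
Hunk 3: at line 1 remove [cjjj,bje,bnmwb] add [glg] -> 5 lines: jmp itzqq glg yokf jfss
Hunk 4: at line 2 remove [glg,yokf] add [shjw] -> 4 lines: jmp itzqq shjw jfss
Hunk 5: at line 2 remove [shjw] add [xllke] -> 4 lines: jmp itzqq xllke jfss
Hunk 6: at line 1 remove [itzqq] add [nnsbw] -> 4 lines: jmp nnsbw xllke jfss
Final line count: 4

Answer: 4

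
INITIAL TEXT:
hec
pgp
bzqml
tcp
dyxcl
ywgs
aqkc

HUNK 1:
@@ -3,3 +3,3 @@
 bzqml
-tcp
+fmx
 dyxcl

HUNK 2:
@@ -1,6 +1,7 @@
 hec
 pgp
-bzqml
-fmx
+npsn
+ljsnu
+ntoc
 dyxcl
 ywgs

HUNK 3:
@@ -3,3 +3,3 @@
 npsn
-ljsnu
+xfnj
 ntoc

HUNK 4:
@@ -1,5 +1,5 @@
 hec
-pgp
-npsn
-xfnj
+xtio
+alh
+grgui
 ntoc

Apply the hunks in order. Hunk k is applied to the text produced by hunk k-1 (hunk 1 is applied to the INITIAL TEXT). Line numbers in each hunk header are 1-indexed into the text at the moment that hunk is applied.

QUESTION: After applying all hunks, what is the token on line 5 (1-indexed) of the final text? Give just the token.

Hunk 1: at line 3 remove [tcp] add [fmx] -> 7 lines: hec pgp bzqml fmx dyxcl ywgs aqkc
Hunk 2: at line 1 remove [bzqml,fmx] add [npsn,ljsnu,ntoc] -> 8 lines: hec pgp npsn ljsnu ntoc dyxcl ywgs aqkc
Hunk 3: at line 3 remove [ljsnu] add [xfnj] -> 8 lines: hec pgp npsn xfnj ntoc dyxcl ywgs aqkc
Hunk 4: at line 1 remove [pgp,npsn,xfnj] add [xtio,alh,grgui] -> 8 lines: hec xtio alh grgui ntoc dyxcl ywgs aqkc
Final line 5: ntoc

Answer: ntoc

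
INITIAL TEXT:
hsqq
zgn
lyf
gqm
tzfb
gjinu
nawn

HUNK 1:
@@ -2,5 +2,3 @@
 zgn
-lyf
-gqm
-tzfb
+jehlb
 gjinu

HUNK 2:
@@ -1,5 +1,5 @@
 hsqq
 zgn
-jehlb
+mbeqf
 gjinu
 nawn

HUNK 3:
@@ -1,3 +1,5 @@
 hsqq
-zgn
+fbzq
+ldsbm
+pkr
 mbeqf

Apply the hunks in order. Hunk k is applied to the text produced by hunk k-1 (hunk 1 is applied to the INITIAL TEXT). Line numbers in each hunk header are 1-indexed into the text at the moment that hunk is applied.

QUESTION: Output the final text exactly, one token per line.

Hunk 1: at line 2 remove [lyf,gqm,tzfb] add [jehlb] -> 5 lines: hsqq zgn jehlb gjinu nawn
Hunk 2: at line 1 remove [jehlb] add [mbeqf] -> 5 lines: hsqq zgn mbeqf gjinu nawn
Hunk 3: at line 1 remove [zgn] add [fbzq,ldsbm,pkr] -> 7 lines: hsqq fbzq ldsbm pkr mbeqf gjinu nawn

Answer: hsqq
fbzq
ldsbm
pkr
mbeqf
gjinu
nawn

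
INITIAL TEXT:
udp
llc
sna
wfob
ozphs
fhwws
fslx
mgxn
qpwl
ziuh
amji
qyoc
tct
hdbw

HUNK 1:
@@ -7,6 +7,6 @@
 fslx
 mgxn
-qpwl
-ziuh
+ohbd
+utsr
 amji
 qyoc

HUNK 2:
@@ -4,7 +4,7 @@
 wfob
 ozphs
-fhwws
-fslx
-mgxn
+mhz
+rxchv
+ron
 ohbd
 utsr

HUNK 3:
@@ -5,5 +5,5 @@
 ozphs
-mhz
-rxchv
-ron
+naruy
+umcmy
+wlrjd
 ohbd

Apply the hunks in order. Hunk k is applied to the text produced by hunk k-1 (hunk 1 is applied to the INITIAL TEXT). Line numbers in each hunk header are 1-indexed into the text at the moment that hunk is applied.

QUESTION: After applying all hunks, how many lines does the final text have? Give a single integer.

Answer: 14

Derivation:
Hunk 1: at line 7 remove [qpwl,ziuh] add [ohbd,utsr] -> 14 lines: udp llc sna wfob ozphs fhwws fslx mgxn ohbd utsr amji qyoc tct hdbw
Hunk 2: at line 4 remove [fhwws,fslx,mgxn] add [mhz,rxchv,ron] -> 14 lines: udp llc sna wfob ozphs mhz rxchv ron ohbd utsr amji qyoc tct hdbw
Hunk 3: at line 5 remove [mhz,rxchv,ron] add [naruy,umcmy,wlrjd] -> 14 lines: udp llc sna wfob ozphs naruy umcmy wlrjd ohbd utsr amji qyoc tct hdbw
Final line count: 14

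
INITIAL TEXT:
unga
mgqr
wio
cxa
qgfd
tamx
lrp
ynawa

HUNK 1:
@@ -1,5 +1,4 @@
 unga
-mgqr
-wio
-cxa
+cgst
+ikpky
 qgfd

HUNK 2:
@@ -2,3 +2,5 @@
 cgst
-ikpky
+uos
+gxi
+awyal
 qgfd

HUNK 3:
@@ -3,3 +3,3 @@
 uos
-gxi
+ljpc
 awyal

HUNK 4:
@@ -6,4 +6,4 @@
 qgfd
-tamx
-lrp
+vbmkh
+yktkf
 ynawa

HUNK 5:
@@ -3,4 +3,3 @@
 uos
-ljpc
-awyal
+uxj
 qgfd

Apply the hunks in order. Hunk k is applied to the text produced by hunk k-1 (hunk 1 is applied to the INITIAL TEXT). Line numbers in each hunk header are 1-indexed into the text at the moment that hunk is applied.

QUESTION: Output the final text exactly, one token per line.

Answer: unga
cgst
uos
uxj
qgfd
vbmkh
yktkf
ynawa

Derivation:
Hunk 1: at line 1 remove [mgqr,wio,cxa] add [cgst,ikpky] -> 7 lines: unga cgst ikpky qgfd tamx lrp ynawa
Hunk 2: at line 2 remove [ikpky] add [uos,gxi,awyal] -> 9 lines: unga cgst uos gxi awyal qgfd tamx lrp ynawa
Hunk 3: at line 3 remove [gxi] add [ljpc] -> 9 lines: unga cgst uos ljpc awyal qgfd tamx lrp ynawa
Hunk 4: at line 6 remove [tamx,lrp] add [vbmkh,yktkf] -> 9 lines: unga cgst uos ljpc awyal qgfd vbmkh yktkf ynawa
Hunk 5: at line 3 remove [ljpc,awyal] add [uxj] -> 8 lines: unga cgst uos uxj qgfd vbmkh yktkf ynawa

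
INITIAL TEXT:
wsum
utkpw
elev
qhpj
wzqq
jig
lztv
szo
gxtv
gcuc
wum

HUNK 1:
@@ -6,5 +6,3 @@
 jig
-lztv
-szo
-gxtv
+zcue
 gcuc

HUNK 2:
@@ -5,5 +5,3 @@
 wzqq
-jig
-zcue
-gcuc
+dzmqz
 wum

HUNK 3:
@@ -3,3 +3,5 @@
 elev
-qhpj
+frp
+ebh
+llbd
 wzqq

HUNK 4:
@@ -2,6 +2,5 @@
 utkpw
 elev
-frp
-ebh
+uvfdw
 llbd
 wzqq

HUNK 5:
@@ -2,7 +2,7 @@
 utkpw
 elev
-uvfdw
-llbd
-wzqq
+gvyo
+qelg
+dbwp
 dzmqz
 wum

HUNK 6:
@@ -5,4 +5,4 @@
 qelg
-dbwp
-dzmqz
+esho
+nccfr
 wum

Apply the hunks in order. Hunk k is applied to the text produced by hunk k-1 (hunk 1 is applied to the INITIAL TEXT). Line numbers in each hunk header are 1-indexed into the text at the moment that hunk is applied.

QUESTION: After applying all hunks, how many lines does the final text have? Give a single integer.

Hunk 1: at line 6 remove [lztv,szo,gxtv] add [zcue] -> 9 lines: wsum utkpw elev qhpj wzqq jig zcue gcuc wum
Hunk 2: at line 5 remove [jig,zcue,gcuc] add [dzmqz] -> 7 lines: wsum utkpw elev qhpj wzqq dzmqz wum
Hunk 3: at line 3 remove [qhpj] add [frp,ebh,llbd] -> 9 lines: wsum utkpw elev frp ebh llbd wzqq dzmqz wum
Hunk 4: at line 2 remove [frp,ebh] add [uvfdw] -> 8 lines: wsum utkpw elev uvfdw llbd wzqq dzmqz wum
Hunk 5: at line 2 remove [uvfdw,llbd,wzqq] add [gvyo,qelg,dbwp] -> 8 lines: wsum utkpw elev gvyo qelg dbwp dzmqz wum
Hunk 6: at line 5 remove [dbwp,dzmqz] add [esho,nccfr] -> 8 lines: wsum utkpw elev gvyo qelg esho nccfr wum
Final line count: 8

Answer: 8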